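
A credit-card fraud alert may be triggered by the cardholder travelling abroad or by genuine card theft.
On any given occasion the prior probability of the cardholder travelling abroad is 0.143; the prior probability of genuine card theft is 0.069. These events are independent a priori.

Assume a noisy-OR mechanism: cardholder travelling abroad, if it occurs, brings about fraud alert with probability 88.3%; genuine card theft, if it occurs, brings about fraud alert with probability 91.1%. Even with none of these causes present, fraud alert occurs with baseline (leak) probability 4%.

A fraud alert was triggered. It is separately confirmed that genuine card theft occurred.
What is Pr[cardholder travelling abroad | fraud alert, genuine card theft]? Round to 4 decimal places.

Pr[cardholder travelling abroad | fraud alert, genuine card theft] ≈ 0.1530

Under noisy-OR, P(fraud alert | causes) = 1 − (1−0.04)·∏(1−qᵢ) over the active causes.
By total probability over both values of cardholder travelling abroad:
  P(fraud alert | genuine card theft) = 0.91456·0.857 + 0.990004·0.143
        = 0.783778 + 0.141571 = 0.925349
The terms with cardholder travelling abroad present sum to 0.141571, so
  P(cardholder travelling abroad | fraud alert, genuine card theft) = 0.141571 / 0.925349 ≈ 0.1530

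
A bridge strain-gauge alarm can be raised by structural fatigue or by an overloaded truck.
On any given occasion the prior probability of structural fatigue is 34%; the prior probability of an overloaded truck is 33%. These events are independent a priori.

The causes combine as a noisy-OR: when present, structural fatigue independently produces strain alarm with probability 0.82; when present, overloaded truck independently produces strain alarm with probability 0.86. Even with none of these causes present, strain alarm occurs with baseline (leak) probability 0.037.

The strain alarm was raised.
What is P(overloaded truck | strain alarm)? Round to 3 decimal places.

P(overloaded truck | strain alarm) ≈ 0.593

Under noisy-OR, P(strain alarm | causes) = 1 − (1−0.037)·∏(1−qᵢ) over the active causes.
Sum P(strain alarm|·) weighted by the priors over the 4 (structural fatigue, overloaded truck) configurations:
  P(strain alarm) = 0.037·0.66·0.67 + 0.86518·0.66·0.33 + 0.82666·0.34·0.67 + 0.975732·0.34·0.33
        = 0.016361 + 0.188436 + 0.188313 + 0.109477 = 0.502587
The terms with overloaded truck present sum to 0.297913, so
  P(overloaded truck | strain alarm) = 0.297913 / 0.502587 ≈ 0.593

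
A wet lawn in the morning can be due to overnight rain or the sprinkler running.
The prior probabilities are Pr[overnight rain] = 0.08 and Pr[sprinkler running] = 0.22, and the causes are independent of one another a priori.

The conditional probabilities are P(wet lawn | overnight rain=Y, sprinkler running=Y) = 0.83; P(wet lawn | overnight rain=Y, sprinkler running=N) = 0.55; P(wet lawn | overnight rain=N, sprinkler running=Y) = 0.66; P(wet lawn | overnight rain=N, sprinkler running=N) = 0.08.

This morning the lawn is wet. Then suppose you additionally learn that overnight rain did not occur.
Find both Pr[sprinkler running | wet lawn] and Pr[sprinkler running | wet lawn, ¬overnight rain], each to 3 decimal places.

P(wet lawn) = 0.08*0.92*0.78 + 0.66*0.92*0.22 + 0.55*0.08*0.78 + 0.83*0.08*0.22 = 0.057408 + 0.133584 + 0.034320 + 0.014608 = 0.239920
Of this, 0.148192 comes from 0.133584 + 0.014608 (the sprinkler running=true cases).
So P(sprinkler running | wet lawn) = 0.148192/0.239920 ≈ 0.618.

Now condition on the additional information:
Weight on sprinkler running=true, given the evidence: 0.66*0.22 = 0.145200
Normalizer over all consistent configurations: 0.08*0.78 + 0.66*0.22 = 0.207600
P(sprinkler running | wet lawn, ¬overnight rain) = 0.145200/0.207600 ≈ 0.699
With overnight rain excluded, sprinkler running must carry more of the explanatory weight for the wet lawn.

Pr[sprinkler running | wet lawn] ≈ 0.618; Pr[sprinkler running | wet lawn, ¬overnight rain] ≈ 0.699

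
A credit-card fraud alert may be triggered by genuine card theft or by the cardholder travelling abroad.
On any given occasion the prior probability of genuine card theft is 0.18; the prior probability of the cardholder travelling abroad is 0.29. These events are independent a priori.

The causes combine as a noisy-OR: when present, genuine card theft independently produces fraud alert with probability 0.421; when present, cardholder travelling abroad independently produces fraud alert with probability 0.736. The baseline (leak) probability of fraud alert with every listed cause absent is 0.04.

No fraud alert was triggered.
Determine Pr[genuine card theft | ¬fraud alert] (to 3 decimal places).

Pr[genuine card theft | ¬fraud alert] ≈ 0.113

Under noisy-OR, P(fraud alert | causes) = 1 − (1−0.04)·∏(1−qᵢ) over the active causes.
P(¬fraud alert) = 0.96×0.82×0.71 + 0.25344×0.82×0.29 + 0.55584×0.18×0.71 + 0.146742×0.18×0.29 = 0.558912 + 0.060268 + 0.071036 + 0.007660 = 0.697876
Restricting to configurations with genuine card theft present: 0.071036 + 0.007660 = 0.078696.
Hence the posterior is 0.078696/0.697876 ≈ 0.113.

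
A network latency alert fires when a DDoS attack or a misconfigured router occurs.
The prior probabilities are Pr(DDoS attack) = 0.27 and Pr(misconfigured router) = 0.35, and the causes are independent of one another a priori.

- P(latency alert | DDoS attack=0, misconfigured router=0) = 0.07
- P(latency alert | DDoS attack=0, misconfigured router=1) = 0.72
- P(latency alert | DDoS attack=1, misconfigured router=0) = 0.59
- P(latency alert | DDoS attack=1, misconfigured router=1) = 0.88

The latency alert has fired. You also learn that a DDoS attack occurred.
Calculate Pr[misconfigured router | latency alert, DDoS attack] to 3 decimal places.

Pr[misconfigured router | latency alert, DDoS attack] ≈ 0.445

P(latency alert | DDoS attack) = 0.59·0.65 + 0.88·0.35 = 0.383500 + 0.308000 = 0.691500
Restricting to configurations with misconfigured router present: 0.88·0.35 = 0.308000.
P(misconfigured router | latency alert, DDoS attack) = 0.308000 / 0.691500 ≈ 0.445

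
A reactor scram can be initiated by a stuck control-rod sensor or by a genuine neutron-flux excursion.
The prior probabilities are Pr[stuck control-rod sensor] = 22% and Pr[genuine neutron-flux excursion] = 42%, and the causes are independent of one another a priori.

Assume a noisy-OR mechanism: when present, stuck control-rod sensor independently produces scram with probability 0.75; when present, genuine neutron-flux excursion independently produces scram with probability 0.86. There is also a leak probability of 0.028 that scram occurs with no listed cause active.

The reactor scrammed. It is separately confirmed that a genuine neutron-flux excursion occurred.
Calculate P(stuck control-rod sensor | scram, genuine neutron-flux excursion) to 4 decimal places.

P(stuck control-rod sensor | scram, genuine neutron-flux excursion) ≈ 0.2398

Under noisy-OR, P(scram | causes) = 1 − (1−0.028)·∏(1−qᵢ) over the active causes.
Numerator (weight on configurations with stuck control-rod sensor): 0.96598*0.22 = 0.212516
The normalizing constant is 0.86392*0.78 + 0.96598*0.22 = 0.886374
Posterior = 0.212516 / 0.886374 ≈ 0.2398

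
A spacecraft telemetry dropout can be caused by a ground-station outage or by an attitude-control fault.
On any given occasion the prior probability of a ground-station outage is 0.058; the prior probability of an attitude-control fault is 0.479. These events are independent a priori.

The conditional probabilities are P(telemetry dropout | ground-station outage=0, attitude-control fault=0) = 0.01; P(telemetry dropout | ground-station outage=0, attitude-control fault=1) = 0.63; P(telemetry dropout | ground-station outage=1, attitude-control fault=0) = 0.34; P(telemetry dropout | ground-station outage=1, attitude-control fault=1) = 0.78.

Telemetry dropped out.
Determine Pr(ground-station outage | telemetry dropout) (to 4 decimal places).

Sum P(telemetry dropout|·) weighted by the priors over the 4 (ground-station outage, attitude-control fault) configurations:
  P(telemetry dropout) = 0.01·0.942·0.521 + 0.63·0.942·0.479 + 0.34·0.058·0.521 + 0.78·0.058·0.479
        = 0.004908 + 0.284267 + 0.010274 + 0.021670 = 0.321119
The terms with ground-station outage present sum to 0.031944, so
  P(ground-station outage | telemetry dropout) = 0.031944 / 0.321119 ≈ 0.0995

Pr(ground-station outage | telemetry dropout) ≈ 0.0995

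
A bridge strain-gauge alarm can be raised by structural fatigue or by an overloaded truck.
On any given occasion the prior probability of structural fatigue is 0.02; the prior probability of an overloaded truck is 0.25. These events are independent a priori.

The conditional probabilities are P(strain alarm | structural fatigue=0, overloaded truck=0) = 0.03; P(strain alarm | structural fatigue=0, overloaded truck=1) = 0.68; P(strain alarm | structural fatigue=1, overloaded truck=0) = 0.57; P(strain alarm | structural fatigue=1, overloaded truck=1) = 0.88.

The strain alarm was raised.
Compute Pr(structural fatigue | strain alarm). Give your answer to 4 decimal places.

Pr(structural fatigue | strain alarm) ≈ 0.0642

Numerator (weight on configurations with structural fatigue): 0.008550 + 0.004400 = 0.012950
Denominator P(strain alarm): 0.03×0.98×0.75 + 0.68×0.98×0.25 + 0.57×0.02×0.75 + 0.88×0.02×0.25 = 0.201600
Posterior = 0.012950 / 0.201600 ≈ 0.0642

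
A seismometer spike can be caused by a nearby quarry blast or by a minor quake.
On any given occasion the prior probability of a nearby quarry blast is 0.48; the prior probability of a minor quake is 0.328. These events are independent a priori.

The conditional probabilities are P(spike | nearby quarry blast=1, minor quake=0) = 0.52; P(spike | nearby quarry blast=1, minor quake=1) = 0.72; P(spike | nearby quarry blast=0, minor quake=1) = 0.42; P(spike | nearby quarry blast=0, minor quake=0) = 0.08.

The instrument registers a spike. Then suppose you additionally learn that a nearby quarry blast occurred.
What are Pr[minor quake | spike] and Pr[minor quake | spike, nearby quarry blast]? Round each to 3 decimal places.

P(spike) = 0.08×0.52×0.672 + 0.42×0.52×0.328 + 0.52×0.48×0.672 + 0.72×0.48×0.328 = 0.027955 + 0.071635 + 0.167731 + 0.113357 = 0.380678
Of this, 0.184992 comes from 0.071635 + 0.113357 (the minor quake=true cases).
P(minor quake | spike) = 0.184992 / 0.380678 ≈ 0.486

Now also conditioning on nearby quarry blast=true:
Weight on minor quake=true, given the evidence: 0.72·0.328 = 0.236160
Normalizer over all consistent configurations: 0.52·0.672 + 0.72·0.328 = 0.585600
P(minor quake | spike, nearby quarry blast) = 0.236160/0.585600 ≈ 0.403
This is intercausal reasoning (explaining away): once nearby quarry blast accounts for the spike, minor quake becomes less likely.

Pr[minor quake | spike] ≈ 0.486; Pr[minor quake | spike, nearby quarry blast] ≈ 0.403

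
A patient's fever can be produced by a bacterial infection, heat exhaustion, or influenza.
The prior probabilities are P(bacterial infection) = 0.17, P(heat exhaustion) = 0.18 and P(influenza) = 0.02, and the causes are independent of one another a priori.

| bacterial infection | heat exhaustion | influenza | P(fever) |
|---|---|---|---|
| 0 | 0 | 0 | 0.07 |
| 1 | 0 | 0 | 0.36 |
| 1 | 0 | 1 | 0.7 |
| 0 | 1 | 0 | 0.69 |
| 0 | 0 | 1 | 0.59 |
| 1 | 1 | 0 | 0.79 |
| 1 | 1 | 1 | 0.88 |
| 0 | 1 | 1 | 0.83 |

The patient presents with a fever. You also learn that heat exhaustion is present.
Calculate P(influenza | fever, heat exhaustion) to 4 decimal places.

By total probability over the 4 (bacterial infection, influenza) configurations:
  P(fever | heat exhaustion) = 0.69*0.83*0.98 + 0.83*0.83*0.02 + 0.79*0.17*0.98 + 0.88*0.17*0.02
        = 0.561246 + 0.013778 + 0.131614 + 0.002992 = 0.709630
The terms with influenza present sum to 0.016770, so
  P(influenza | fever, heat exhaustion) = 0.016770 / 0.709630 ≈ 0.0236

P(influenza | fever, heat exhaustion) ≈ 0.0236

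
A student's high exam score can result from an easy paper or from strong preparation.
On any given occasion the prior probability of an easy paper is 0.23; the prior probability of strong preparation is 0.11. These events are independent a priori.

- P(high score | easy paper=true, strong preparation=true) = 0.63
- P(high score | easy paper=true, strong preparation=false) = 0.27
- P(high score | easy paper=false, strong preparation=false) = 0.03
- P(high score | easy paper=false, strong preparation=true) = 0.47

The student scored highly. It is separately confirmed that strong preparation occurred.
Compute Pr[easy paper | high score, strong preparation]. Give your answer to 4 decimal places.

Pr[easy paper | high score, strong preparation] ≈ 0.2859

Sum P(high score|·) weighted by the priors over both values of easy paper:
  P(high score | strong preparation) = 0.47·0.77 + 0.63·0.23
        = 0.361900 + 0.144900 = 0.506800
Keeping only the easy paper-present terms gives 0.144900, so
  P(easy paper | high score, strong preparation) = 0.144900 / 0.506800 ≈ 0.2859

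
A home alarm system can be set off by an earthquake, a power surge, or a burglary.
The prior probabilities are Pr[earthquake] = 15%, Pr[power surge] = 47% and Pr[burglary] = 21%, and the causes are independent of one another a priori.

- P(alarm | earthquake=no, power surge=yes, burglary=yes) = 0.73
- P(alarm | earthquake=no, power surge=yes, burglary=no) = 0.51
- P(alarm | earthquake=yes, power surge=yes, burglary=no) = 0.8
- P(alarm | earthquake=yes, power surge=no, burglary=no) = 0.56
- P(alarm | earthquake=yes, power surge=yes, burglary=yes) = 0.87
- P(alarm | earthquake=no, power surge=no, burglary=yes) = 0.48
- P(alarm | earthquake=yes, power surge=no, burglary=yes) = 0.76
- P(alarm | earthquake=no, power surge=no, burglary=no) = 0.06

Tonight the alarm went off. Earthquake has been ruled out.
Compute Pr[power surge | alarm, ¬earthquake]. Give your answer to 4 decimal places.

Pr[power surge | alarm, ¬earthquake] ≈ 0.7690

By total probability over the 4 (power surge, burglary) configurations:
  P(alarm | ¬earthquake) = 0.06·0.53·0.79 + 0.48·0.53·0.21 + 0.51·0.47·0.79 + 0.73·0.47·0.21
        = 0.025122 + 0.053424 + 0.189363 + 0.072051 = 0.339960
Configurations with power surge contribute 0.261414, so
  P(power surge | alarm, ¬earthquake) = 0.261414 / 0.339960 ≈ 0.7690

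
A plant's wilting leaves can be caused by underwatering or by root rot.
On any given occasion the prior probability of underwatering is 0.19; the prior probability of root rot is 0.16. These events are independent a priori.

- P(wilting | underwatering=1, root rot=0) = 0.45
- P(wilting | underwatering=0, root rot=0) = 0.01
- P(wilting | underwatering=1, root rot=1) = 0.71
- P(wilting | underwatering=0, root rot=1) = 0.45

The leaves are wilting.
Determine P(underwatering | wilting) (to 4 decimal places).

P(underwatering | wilting) ≈ 0.5892

Weight on underwatering=true, given the evidence: 0.071820 + 0.021584 = 0.093404
Denominator P(wilting): 0.01·0.81·0.84 + 0.45·0.81·0.16 + 0.45·0.19·0.84 + 0.71·0.19·0.16 = 0.158528
P(underwatering | wilting) = 0.093404/0.158528 ≈ 0.5892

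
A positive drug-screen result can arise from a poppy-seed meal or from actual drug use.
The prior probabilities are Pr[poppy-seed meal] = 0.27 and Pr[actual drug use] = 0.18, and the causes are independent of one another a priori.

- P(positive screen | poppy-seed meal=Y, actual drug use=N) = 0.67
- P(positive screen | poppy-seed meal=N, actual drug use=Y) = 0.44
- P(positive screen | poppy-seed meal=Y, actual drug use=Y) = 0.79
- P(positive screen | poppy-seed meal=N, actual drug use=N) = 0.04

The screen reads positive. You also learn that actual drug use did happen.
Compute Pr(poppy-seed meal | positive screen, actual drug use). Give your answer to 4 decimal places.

P(positive screen | actual drug use) = 0.44*0.73 + 0.79*0.27 = 0.321200 + 0.213300 = 0.534500
The poppy-seed meal-present share is 0.79*0.27 = 0.213300.
P(poppy-seed meal | positive screen, actual drug use) = 0.213300 / 0.534500 ≈ 0.3991

Pr(poppy-seed meal | positive screen, actual drug use) ≈ 0.3991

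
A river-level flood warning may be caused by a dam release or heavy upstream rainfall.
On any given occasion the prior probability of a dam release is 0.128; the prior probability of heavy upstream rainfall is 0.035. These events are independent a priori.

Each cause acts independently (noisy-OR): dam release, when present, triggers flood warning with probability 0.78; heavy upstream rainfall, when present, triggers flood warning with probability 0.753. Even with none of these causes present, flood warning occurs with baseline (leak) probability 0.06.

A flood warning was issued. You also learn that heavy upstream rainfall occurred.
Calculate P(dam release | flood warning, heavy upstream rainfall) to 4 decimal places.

P(dam release | flood warning, heavy upstream rainfall) ≈ 0.1536

Under noisy-OR, P(flood warning | causes) = 1 − (1−0.06)·∏(1−qᵢ) over the active causes.
For the numerator, keep only dam release=true terms: 0.94892*0.128 = 0.121462
Denominator P(flood warning | heavy upstream rainfall): 0.76782*0.872 + 0.94892*0.128 = 0.791001
Posterior = 0.121462 / 0.791001 ≈ 0.1536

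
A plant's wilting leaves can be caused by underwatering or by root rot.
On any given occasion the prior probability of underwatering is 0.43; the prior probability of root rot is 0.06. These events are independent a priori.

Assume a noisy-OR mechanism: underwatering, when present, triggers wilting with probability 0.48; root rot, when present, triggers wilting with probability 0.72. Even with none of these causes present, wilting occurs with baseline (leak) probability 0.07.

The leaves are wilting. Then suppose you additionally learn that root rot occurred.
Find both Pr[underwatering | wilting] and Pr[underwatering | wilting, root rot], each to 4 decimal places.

Pr[underwatering | wilting] ≈ 0.7863; Pr[underwatering | wilting, root rot] ≈ 0.4686

Under noisy-OR, P(wilting | causes) = 1 − (1−0.07)·∏(1−qᵢ) over the active causes.
By total probability over the 4 (underwatering, root rot) configurations:
  P(wilting) = 0.07*0.57*0.94 + 0.7396*0.57*0.06 + 0.5164*0.43*0.94 + 0.864592*0.43*0.06
        = 0.037506 + 0.025294 + 0.208729 + 0.022306 = 0.293835
The terms with underwatering present sum to 0.231035, so
  P(underwatering | wilting) = 0.231035 / 0.293835 ≈ 0.7863

With the extra evidence:
P(wilting | root rot) = 0.7396*0.57 + 0.864592*0.43 = 0.421572 + 0.371775 = 0.793347
The underwatering-present share is 0.864592*0.43 = 0.371775.
Hence the posterior is 0.371775/0.793347 ≈ 0.4686.
— root rot explains away the evidence for underwatering.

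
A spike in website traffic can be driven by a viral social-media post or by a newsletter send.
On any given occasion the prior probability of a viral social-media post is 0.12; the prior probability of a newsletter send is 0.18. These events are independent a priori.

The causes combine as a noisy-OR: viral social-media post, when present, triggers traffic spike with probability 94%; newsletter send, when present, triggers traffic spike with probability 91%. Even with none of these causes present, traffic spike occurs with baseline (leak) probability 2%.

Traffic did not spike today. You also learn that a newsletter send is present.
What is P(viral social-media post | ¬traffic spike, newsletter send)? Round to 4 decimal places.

Under noisy-OR, P(traffic spike | causes) = 1 − (1−0.02)·∏(1−qᵢ) over the active causes.
Enumerate both values of viral social-media post and weight by the priors:
  P(¬traffic spike | newsletter send) = 0.0882*0.88 + 0.005292*0.12
        = 0.077616 + 0.000635 = 0.078251
Configurations with viral social-media post contribute 0.000635, so
  P(viral social-media post | ¬traffic spike, newsletter send) = 0.000635 / 0.078251 ≈ 0.0081

P(viral social-media post | ¬traffic spike, newsletter send) ≈ 0.0081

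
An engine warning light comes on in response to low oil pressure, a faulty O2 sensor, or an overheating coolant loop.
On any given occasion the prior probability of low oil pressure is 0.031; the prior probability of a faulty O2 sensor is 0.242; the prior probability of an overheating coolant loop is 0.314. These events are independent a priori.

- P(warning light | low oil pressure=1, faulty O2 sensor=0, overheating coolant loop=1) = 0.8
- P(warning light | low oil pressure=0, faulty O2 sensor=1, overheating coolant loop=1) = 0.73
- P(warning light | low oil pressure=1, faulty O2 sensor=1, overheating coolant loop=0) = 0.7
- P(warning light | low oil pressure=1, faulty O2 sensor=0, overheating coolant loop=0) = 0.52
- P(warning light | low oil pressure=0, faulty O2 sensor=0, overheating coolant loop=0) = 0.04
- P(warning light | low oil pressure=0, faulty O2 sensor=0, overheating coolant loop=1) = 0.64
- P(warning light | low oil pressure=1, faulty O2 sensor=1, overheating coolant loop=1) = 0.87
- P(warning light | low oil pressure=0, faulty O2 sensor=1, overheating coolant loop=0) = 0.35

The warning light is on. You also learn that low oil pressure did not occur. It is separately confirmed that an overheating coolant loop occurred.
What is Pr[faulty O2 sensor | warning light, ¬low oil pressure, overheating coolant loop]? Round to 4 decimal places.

Pr[faulty O2 sensor | warning light, ¬low oil pressure, overheating coolant loop] ≈ 0.2669

P(warning light | ¬low oil pressure, overheating coolant loop) = 0.64·0.758 + 0.73·0.242 = 0.485120 + 0.176660 = 0.661780
Restricting to configurations with faulty O2 sensor present: 0.73·0.242 = 0.176660.
Hence the posterior is 0.176660/0.661780 ≈ 0.2669.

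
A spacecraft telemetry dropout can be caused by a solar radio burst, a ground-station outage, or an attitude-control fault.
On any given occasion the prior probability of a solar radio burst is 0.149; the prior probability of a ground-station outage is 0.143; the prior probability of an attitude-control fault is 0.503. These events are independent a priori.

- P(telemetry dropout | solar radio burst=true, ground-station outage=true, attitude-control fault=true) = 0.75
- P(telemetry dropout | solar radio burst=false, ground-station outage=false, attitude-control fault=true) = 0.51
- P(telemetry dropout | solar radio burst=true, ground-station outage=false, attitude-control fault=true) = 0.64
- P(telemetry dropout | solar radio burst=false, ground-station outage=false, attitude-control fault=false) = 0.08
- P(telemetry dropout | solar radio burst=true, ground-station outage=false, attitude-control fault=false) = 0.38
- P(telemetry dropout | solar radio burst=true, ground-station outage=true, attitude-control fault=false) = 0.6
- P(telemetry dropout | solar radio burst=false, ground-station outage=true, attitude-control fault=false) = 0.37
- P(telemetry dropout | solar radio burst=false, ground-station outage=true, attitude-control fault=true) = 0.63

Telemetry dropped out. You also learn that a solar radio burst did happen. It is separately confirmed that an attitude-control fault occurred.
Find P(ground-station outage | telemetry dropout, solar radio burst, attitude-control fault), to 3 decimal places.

P(telemetry dropout | solar radio burst, attitude-control fault) = 0.64*0.857 + 0.75*0.143 = 0.548480 + 0.107250 = 0.655730
The ground-station outage-present share is 0.75*0.143 = 0.107250.
P(ground-station outage | telemetry dropout, solar radio burst, attitude-control fault) = 0.107250 / 0.655730 ≈ 0.164

P(ground-station outage | telemetry dropout, solar radio burst, attitude-control fault) ≈ 0.164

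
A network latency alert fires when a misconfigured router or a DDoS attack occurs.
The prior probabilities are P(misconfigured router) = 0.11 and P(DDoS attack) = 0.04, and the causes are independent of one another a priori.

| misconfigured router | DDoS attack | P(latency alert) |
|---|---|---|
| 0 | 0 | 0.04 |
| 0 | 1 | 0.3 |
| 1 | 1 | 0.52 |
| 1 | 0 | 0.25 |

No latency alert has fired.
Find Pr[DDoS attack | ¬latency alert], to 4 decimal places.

Pr[DDoS attack | ¬latency alert] ≈ 0.0292

Weight on DDoS attack=true, given the evidence: 0.024920 + 0.002112 = 0.027032
The normalizing constant is 0.96*0.89*0.96 + 0.7*0.89*0.04 + 0.75*0.11*0.96 + 0.48*0.11*0.04 = 0.926456
Posterior = 0.027032 / 0.926456 ≈ 0.0292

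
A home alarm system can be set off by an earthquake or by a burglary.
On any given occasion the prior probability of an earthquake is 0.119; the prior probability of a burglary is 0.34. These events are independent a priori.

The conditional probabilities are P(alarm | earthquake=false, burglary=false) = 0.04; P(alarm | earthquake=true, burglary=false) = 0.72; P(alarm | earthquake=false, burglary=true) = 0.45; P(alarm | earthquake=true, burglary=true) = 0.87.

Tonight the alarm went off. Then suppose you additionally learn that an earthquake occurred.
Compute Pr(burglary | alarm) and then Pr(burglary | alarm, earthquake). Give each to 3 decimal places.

Pr(burglary | alarm) ≈ 0.681; Pr(burglary | alarm, earthquake) ≈ 0.384

Sum P(alarm|·) weighted by the priors over the 4 (earthquake, burglary) configurations:
  P(alarm) = 0.04×0.881×0.66 + 0.45×0.881×0.34 + 0.72×0.119×0.66 + 0.87×0.119×0.34
        = 0.023258 + 0.134793 + 0.056549 + 0.035200 = 0.249800
The terms with burglary present sum to 0.169993, so
  P(burglary | alarm) = 0.169993 / 0.249800 ≈ 0.681

Now also conditioning on earthquake=true:
Enumerate both values of burglary and weight by the priors:
  P(alarm | earthquake) = 0.72*0.66 + 0.87*0.34
        = 0.475200 + 0.295800 = 0.771000
The terms with burglary present sum to 0.295800, so
  P(burglary | alarm, earthquake) = 0.295800 / 0.771000 ≈ 0.384
The drop from 0.681 to 0.384 is the explaining-away (discounting) effect.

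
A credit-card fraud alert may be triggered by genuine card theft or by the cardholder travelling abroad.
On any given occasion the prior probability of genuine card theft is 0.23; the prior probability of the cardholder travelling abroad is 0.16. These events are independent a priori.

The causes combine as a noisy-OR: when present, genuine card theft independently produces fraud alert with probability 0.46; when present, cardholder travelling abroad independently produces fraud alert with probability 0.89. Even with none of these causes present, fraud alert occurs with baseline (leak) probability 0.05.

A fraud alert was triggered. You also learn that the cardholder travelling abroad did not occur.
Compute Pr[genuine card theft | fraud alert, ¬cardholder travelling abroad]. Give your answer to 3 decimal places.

Under noisy-OR, P(fraud alert | causes) = 1 − (1−0.05)·∏(1−qᵢ) over the active causes.
For the numerator, keep only genuine card theft=true terms: 0.487·0.23 = 0.112010
Denominator P(fraud alert | ¬cardholder travelling abroad): 0.05·0.77 + 0.487·0.23 = 0.150510
P(genuine card theft | fraud alert, ¬cardholder travelling abroad) = 0.112010/0.150510 ≈ 0.744

Pr[genuine card theft | fraud alert, ¬cardholder travelling abroad] ≈ 0.744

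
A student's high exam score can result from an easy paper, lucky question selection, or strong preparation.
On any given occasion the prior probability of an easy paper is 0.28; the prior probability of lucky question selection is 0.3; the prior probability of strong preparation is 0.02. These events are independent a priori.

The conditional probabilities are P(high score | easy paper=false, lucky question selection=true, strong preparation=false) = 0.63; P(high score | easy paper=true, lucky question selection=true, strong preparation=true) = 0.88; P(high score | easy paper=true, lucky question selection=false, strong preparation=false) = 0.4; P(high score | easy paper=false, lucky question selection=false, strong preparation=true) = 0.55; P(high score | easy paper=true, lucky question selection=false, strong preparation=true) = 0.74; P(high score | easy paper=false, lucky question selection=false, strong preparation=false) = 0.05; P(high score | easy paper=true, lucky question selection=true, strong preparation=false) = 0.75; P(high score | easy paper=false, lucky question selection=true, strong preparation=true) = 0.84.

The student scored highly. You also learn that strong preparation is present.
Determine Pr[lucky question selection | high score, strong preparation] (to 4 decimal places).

Pr[lucky question selection | high score, strong preparation] ≈ 0.3769

Weight on lucky question selection=true, given the evidence: 0.181440 + 0.073920 = 0.255360
The normalizing constant is 0.55·0.72·0.7 + 0.84·0.72·0.3 + 0.74·0.28·0.7 + 0.88·0.28·0.3 = 0.677600
Posterior = 0.255360 / 0.677600 ≈ 0.3769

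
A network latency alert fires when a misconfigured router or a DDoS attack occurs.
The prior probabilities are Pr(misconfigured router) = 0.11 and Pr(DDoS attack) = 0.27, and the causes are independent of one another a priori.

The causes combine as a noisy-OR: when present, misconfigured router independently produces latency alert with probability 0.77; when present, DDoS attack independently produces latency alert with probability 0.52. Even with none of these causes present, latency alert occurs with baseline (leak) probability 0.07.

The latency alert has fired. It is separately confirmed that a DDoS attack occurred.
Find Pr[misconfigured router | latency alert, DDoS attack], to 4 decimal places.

Under noisy-OR, P(latency alert | causes) = 1 − (1−0.07)·∏(1−qᵢ) over the active causes.
P(latency alert | DDoS attack) = 0.5536*0.89 + 0.897328*0.11 = 0.492704 + 0.098706 = 0.591410
Restricting to configurations with misconfigured router present: 0.897328*0.11 = 0.098706.
So P(misconfigured router | latency alert, DDoS attack) = 0.098706/0.591410 ≈ 0.1669.

Pr[misconfigured router | latency alert, DDoS attack] ≈ 0.1669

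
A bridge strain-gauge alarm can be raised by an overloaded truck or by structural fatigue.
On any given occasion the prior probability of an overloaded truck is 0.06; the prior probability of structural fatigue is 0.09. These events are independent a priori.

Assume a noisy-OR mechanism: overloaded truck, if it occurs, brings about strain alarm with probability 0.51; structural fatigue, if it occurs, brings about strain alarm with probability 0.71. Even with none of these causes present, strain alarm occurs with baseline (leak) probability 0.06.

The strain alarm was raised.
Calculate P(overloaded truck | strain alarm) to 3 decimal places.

Under noisy-OR, P(strain alarm | causes) = 1 − (1−0.06)·∏(1−qᵢ) over the active causes.
Enumerate the 4 (overloaded truck, structural fatigue) configurations and weight by the priors:
  P(strain alarm) = 0.06·0.94·0.91 + 0.7274·0.94·0.09 + 0.5394·0.06·0.91 + 0.866426·0.06·0.09
        = 0.051324 + 0.061538 + 0.029451 + 0.004679 = 0.146992
Keeping only the overloaded truck-present terms gives 0.034130, so
  P(overloaded truck | strain alarm) = 0.034130 / 0.146992 ≈ 0.232

P(overloaded truck | strain alarm) ≈ 0.232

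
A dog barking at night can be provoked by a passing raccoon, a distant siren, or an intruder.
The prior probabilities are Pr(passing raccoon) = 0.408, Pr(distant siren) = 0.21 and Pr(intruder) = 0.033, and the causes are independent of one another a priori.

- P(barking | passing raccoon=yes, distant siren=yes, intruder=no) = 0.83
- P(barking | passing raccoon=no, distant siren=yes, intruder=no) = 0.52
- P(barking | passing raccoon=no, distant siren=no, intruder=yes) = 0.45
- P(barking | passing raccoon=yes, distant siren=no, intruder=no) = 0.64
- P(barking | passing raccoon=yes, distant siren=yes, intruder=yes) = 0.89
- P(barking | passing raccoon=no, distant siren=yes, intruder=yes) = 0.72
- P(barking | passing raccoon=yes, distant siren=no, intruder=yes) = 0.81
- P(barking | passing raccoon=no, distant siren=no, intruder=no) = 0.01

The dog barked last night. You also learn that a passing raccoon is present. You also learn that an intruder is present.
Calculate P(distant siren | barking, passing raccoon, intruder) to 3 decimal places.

By total probability over both values of distant siren:
  P(barking | passing raccoon, intruder) = 0.81*0.79 + 0.89*0.21
        = 0.639900 + 0.186900 = 0.826800
Keeping only the distant siren-present terms gives 0.186900, so
  P(distant siren | barking, passing raccoon, intruder) = 0.186900 / 0.826800 ≈ 0.226

P(distant siren | barking, passing raccoon, intruder) ≈ 0.226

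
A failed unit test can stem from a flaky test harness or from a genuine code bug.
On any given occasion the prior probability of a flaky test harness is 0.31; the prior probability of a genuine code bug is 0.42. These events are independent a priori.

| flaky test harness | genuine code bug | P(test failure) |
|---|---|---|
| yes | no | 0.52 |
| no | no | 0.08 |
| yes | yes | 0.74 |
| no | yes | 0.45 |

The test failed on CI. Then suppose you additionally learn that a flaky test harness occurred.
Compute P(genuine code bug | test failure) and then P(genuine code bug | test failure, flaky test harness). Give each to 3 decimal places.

P(genuine code bug | test failure) ≈ 0.644; P(genuine code bug | test failure, flaky test harness) ≈ 0.508

Sum P(test failure|·) weighted by the priors over the 4 (flaky test harness, genuine code bug) configurations:
  P(test failure) = 0.08×0.69×0.58 + 0.45×0.69×0.42 + 0.52×0.31×0.58 + 0.74×0.31×0.42
        = 0.032016 + 0.130410 + 0.093496 + 0.096348 = 0.352270
Keeping only the genuine code bug-present terms gives 0.226758, so
  P(genuine code bug | test failure) = 0.226758 / 0.352270 ≈ 0.644

With the extra evidence:
Sum P(test failure|·) weighted by the priors over both values of genuine code bug:
  P(test failure | flaky test harness) = 0.52×0.58 + 0.74×0.42
        = 0.301600 + 0.310800 = 0.612400
Keeping only the genuine code bug-present terms gives 0.310800, so
  P(genuine code bug | test failure, flaky test harness) = 0.310800 / 0.612400 ≈ 0.508
The drop from 0.644 to 0.508 is the explaining-away (discounting) effect.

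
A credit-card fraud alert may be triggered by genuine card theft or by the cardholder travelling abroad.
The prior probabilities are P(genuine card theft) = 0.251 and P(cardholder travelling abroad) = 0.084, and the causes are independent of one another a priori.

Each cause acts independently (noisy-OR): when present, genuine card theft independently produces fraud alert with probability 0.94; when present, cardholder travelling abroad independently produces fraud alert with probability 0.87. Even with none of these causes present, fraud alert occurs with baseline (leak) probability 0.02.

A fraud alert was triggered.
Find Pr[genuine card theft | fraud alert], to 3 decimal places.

Under noisy-OR, P(fraud alert | causes) = 1 − (1−0.02)·∏(1−qᵢ) over the active causes.
P(fraud alert) = 0.02×0.749×0.916 + 0.8726×0.749×0.084 + 0.9412×0.251×0.916 + 0.992356×0.251×0.084 = 0.013722 + 0.054901 + 0.216397 + 0.020923 = 0.305943
The genuine card theft-present share is 0.216397 + 0.020923 = 0.237320.
P(genuine card theft | fraud alert) = 0.237320 / 0.305943 ≈ 0.776

Pr[genuine card theft | fraud alert] ≈ 0.776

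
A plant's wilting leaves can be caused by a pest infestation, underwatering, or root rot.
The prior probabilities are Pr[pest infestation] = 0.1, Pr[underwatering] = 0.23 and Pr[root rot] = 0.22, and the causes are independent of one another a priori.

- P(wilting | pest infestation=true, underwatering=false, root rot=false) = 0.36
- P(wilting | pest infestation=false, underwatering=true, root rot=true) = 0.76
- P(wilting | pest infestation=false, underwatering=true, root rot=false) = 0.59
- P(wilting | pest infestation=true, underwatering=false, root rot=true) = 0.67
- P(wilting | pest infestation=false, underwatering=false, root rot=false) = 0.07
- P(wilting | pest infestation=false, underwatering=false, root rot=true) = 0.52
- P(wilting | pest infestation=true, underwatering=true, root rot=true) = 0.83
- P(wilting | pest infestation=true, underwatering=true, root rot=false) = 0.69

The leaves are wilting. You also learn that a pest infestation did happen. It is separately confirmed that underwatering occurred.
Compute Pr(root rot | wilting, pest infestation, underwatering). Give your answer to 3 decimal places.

Pr(root rot | wilting, pest infestation, underwatering) ≈ 0.253

Numerator (weight on configurations with root rot): 0.83*0.22 = 0.182600
The normalizing constant is 0.69*0.78 + 0.83*0.22 = 0.720800
P(root rot | wilting, pest infestation, underwatering) = 0.182600/0.720800 ≈ 0.253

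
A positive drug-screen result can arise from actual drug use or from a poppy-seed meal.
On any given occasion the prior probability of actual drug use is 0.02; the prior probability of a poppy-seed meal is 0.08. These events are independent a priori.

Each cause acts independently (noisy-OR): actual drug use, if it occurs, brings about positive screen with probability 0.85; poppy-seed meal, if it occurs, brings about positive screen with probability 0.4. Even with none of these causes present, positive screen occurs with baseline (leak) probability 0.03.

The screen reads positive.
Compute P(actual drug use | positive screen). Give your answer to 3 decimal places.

P(actual drug use | positive screen) ≈ 0.223

Under noisy-OR, P(positive screen | causes) = 1 − (1−0.03)·∏(1−qᵢ) over the active causes.
P(positive screen) = 0.03·0.98·0.92 + 0.418·0.98·0.08 + 0.8545·0.02·0.92 + 0.9127·0.02·0.08 = 0.027048 + 0.032771 + 0.015723 + 0.001460 = 0.077002
Restricting to configurations with actual drug use present: 0.015723 + 0.001460 = 0.017183.
Hence the posterior is 0.017183/0.077002 ≈ 0.223.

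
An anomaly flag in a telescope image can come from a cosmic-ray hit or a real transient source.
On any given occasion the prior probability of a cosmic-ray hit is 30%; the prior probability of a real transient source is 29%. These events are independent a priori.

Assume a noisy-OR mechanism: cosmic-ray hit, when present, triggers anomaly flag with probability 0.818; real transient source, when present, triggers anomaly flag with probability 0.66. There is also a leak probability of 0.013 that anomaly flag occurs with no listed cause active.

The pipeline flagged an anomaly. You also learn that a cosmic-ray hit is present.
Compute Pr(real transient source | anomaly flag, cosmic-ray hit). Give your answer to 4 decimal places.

Under noisy-OR, P(anomaly flag | causes) = 1 − (1−0.013)·∏(1−qᵢ) over the active causes.
P(anomaly flag | cosmic-ray hit) = 0.820366·0.71 + 0.938924·0.29 = 0.582460 + 0.272288 = 0.854748
The real transient source-present share is 0.938924·0.29 = 0.272288.
So P(real transient source | anomaly flag, cosmic-ray hit) = 0.272288/0.854748 ≈ 0.3186.

Pr(real transient source | anomaly flag, cosmic-ray hit) ≈ 0.3186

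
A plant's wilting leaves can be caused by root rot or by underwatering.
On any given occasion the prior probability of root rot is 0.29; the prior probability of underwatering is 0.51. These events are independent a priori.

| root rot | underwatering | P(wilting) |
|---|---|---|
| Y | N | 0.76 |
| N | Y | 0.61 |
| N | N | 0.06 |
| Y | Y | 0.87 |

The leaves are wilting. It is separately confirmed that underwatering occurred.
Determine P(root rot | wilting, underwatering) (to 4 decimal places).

P(root rot | wilting, underwatering) ≈ 0.3681

P(wilting | underwatering) = 0.61*0.71 + 0.87*0.29 = 0.433100 + 0.252300 = 0.685400
Restricting to configurations with root rot present: 0.87*0.29 = 0.252300.
Hence the posterior is 0.252300/0.685400 ≈ 0.3681.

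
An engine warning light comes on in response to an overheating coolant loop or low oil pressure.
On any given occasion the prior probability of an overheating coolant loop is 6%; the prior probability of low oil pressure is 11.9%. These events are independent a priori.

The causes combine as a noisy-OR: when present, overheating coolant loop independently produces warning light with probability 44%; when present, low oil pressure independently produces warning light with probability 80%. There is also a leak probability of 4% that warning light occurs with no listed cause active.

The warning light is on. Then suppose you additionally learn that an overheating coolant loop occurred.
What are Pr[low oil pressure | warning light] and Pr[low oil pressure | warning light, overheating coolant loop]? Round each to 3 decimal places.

Under noisy-OR, P(warning light | causes) = 1 − (1−0.04)·∏(1−qᵢ) over the active causes.
Sum P(warning light|·) weighted by the priors over the 4 (overheating coolant loop, low oil pressure) configurations:
  P(warning light) = 0.04·0.94·0.881 + 0.808·0.94·0.119 + 0.4624·0.06·0.881 + 0.89248·0.06·0.119
        = 0.033126 + 0.090383 + 0.024442 + 0.006372 = 0.154323
Keeping only the low oil pressure-present terms gives 0.096755, so
  P(low oil pressure | warning light) = 0.096755 / 0.154323 ≈ 0.627

With the extra evidence:
P(warning light | overheating coolant loop) = 0.4624×0.881 + 0.89248×0.119 = 0.407374 + 0.106205 = 0.513579
Of this, 0.106205 comes from 0.89248×0.119 (the low oil pressure=true cases).
Hence the posterior is 0.106205/0.513579 ≈ 0.207.

Pr[low oil pressure | warning light] ≈ 0.627; Pr[low oil pressure | warning light, overheating coolant loop] ≈ 0.207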